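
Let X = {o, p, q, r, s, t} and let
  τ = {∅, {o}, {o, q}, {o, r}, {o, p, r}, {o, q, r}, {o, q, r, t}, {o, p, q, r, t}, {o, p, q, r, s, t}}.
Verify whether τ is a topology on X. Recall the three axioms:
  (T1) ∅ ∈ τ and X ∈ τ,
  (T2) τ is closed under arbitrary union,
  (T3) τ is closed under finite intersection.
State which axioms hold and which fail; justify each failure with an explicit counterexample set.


τ is NOT a topology on X.

Axiom (T1): ∅ ∈ τ? Yes; X ∈ τ? Yes.
Axiom (T2/T3): check pairwise unions and intersections of members of τ.
Counterexample for (T2): {o, q} ∪ {o, p, r} = {o, p, q, r} ∉ τ. Therefore τ is NOT a topology.


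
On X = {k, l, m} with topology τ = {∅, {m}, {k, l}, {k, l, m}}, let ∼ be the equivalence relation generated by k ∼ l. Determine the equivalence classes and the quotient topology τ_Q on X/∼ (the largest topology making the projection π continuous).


X/∼ = {[k=l], [m]}; |τ_Q| = 4.

Equivalence classes: [k=l], [m].
Quotient map π: X → X/∼ sends k ↦ [k=l], l ↦ [k=l], m ↦ [m].
For each subset V ⊆ X/∼, compute π^{-1}(V) ⊆ X and check whether π^{-1}(V) ∈ τ. V is open in τ_Q iff π^{-1}(V) ∈ τ.
  V = {}: π^{-1}(V) = ∅ ∈ τ ✓.
  V = {[k=l]}: π^{-1}(V) = {k, l} ∈ τ ✓.
  V = {[m]}: π^{-1}(V) = {m} ∈ τ ✓.
  V = {[k=l], [m]}: π^{-1}(V) = {k, l, m} ∈ τ ✓.
Open sets in the quotient: τ_Q = {{}, {[k=l]}, {[m]}, {[k=l], [m]}} (4 elements).


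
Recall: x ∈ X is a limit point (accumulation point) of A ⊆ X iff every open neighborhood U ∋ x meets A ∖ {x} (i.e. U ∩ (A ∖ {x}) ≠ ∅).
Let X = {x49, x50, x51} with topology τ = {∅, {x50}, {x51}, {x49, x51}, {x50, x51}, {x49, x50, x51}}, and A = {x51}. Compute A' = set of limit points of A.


A' = {x49}

For each x ∈ X, list the open sets U ∈ τ with x ∈ U, then check whether U ∩ (A ∖ {x}) ≠ ∅ for every such U.
  x = x49: opens ∋ x are {x49, x51}, {x49, x50, x51}; each meets A ∖ {x49}, so x IS a limit point.
  x = x50: open {x50} ∋ x has {x50} ∩ (A ∖ {x50}) = ∅, so x is NOT a limit point.
  x = x51: open {x51} ∋ x has {x51} ∩ (A ∖ {x51}) = ∅, so x is NOT a limit point.
Collecting: A' = {x49}.


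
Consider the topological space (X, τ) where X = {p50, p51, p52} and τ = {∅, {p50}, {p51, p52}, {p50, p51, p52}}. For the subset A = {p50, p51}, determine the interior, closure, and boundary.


int(A) = {p50}, cl(A) = {p50, p51, p52}, ∂A = {p51, p52}.

Closed sets in (X, τ) are complements of opens:
  closed(X, τ) = {∅, {p50}, {p51, p52}, {p50, p51, p52}}.
int(A) = ⋃ {U ∈ τ : U ⊆ A}. Opens contained in A: ∅, {p50}.
Taking the union of these: int(A) = {p50}.
cl(A) = ⋂ {C closed : A ⊆ C}. Closed sets containing A: {p50, p51, p52}.
Intersecting these: cl(A) = {p50, p51, p52}.
∂A = cl(A) ∖ int(A) = {p50, p51, p52} ∖ {p50} = {p51, p52}.


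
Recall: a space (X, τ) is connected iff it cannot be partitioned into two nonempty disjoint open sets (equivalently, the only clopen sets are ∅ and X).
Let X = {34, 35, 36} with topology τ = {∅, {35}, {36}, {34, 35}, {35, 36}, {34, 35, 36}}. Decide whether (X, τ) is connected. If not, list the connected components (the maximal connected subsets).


(X, τ) is disconnected; components = [{36}, {34, 35}].

Find clopen sets (U ∈ τ with X ∖ U ∈ τ):
  U = ∅, X ∖ U = {34, 35, 36} — both open, so U is clopen.
  U = {36}, X ∖ U = {34, 35} — both open, so U is clopen.
  U = {34, 35}, X ∖ U = {36} — both open, so U is clopen.
  U = {34, 35, 36}, X ∖ U = ∅ — both open, so U is clopen.
Nontrivial clopen(s) exist: e.g. {36}. So (X, τ) is disconnected.
Compute connected components by grouping points that agree on all clopens:
  component: {36}
  component: {34, 35}


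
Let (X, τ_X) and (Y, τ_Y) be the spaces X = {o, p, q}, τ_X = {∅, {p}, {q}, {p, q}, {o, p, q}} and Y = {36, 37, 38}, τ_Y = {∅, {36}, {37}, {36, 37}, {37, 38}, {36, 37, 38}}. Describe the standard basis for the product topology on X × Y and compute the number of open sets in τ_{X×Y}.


Basis B = {∅ × ∅, {p} × {36}, {p} × {37}, {q} × {36}, {q} × {37}, {p} × {36, 37}, {p, q} × {36}, {p} × {37, 38}, {p, q} × {37}, {q} × {36, 37}, {q} × {37, 38}, {o, p, q} × {36}, {o, p, q} × {37}, {p} × {36, 37, 38}, {q} × {36, 37, 38}, {p, q} × {36, 37}, {p, q} × {37, 38}, {o, p, q} × {36, 37}, {o, p, q} × {37, 38}, {p, q} × {36, 37, 38}, {o, p, q} × {36, 37, 38}}; |τ_{X×Y}| = 70.

Enumerate products U × V with U ∈ τ_X, V ∈ τ_Y (deduplicated):
  ∅ × ∅ = {} (∅)
  {p} × {36} = {(p,36)}
  {p} × {37} = {(p,37)}
  {q} × {36} = {(q,36)}
  {q} × {37} = {(q,37)}
  {p} × {36, 37} = {(p,36), (p,37)}
  {p, q} × {36} = {(p,36), (q,36)}
  {p} × {37, 38} = {(p,37), (p,38)}
  {p, q} × {37} = {(p,37), (q,37)}
  {q} × {36, 37} = {(q,36), (q,37)}
  {q} × {37, 38} = {(q,37), (q,38)}
  {o, p, q} × {36} = {(o,36), (p,36), (q,36)}
  {o, p, q} × {37} = {(o,37), (p,37), (q,37)}
  {p} × {36, 37, 38} = {(p,36), (p,37), (p,38)}
  {q} × {36, 37, 38} = {(q,36), (q,37), (q,38)}
  {p, q} × {36, 37} = {(p,36), (p,37), (q,36), (q,37)}
  {p, q} × {37, 38} = {(p,37), (p,38), (q,37), (q,38)}
  {o, p, q} × {36, 37} = {(o,36), (o,37), (p,36), (p,37), (q,36), (q,37)}
  {o, p, q} × {37, 38} = {(o,37), (o,38), (p,37), (p,38), (q,37), (q,38)}
  {p, q} × {36, 37, 38} = {(p,36), (p,37), (p,38), (q,36), (q,37), (q,38)}
  {o, p, q} × {36, 37, 38} = {(o,36), (o,37), (o,38), (p,36), (p,37), (p,38), (q,36), (q,37), (q,38)}
These 21 distinct sets form the basis B.
Close under arbitrary unions to get τ_{X×Y}; counting gives |τ_{X×Y}| = 70.


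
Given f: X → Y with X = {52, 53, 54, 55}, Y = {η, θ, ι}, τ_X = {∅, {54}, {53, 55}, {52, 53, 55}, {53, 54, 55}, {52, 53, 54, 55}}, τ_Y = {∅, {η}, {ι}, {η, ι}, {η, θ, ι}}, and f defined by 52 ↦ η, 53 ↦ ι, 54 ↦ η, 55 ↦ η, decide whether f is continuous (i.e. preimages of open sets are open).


f is NOT continuous.

Compute f^{-1}(U) for each U ∈ τ_Y:
  U = ∅: f^{-1}(U) = ∅ ∈ τ_X ✓.
  U = {η}: f^{-1}(U) = {52, 54, 55} ∉ τ_X ✗.
  U = {ι}: f^{-1}(U) = {53} ∉ τ_X ✗.
  U = {η, ι}: f^{-1}(U) = {52, 53, 54, 55} ∈ τ_X ✓.
  U = {η, θ, ι}: f^{-1}(U) = {52, 53, 54, 55} ∈ τ_X ✓.
Found U = {η} with f^{-1}(U) = {52, 54, 55} not in τ_X. Therefore f is NOT continuous.


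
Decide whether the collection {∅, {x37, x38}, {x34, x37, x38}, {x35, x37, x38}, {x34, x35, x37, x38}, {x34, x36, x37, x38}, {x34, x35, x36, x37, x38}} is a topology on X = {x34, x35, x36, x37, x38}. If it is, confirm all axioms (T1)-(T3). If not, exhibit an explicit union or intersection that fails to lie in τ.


τ IS a topology on X.

Axiom (T1): ∅ ∈ τ? Yes; X ∈ τ? Yes.
Axiom (T2/T3): check pairwise unions and intersections of members of τ.
All pairwise intersections and unions checked — each lies in τ. Therefore τ satisfies (T1), (T2), (T3): it IS a topology on X.


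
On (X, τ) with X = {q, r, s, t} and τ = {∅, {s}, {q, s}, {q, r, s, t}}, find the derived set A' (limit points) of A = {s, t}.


A' = {q, r, t}

For each x ∈ X, list the open sets U ∈ τ with x ∈ U, then check whether U ∩ (A ∖ {x}) ≠ ∅ for every such U.
  x = q: opens ∋ x are {q, s}, {q, r, s, t}; each meets A ∖ {q}, so x IS a limit point.
  x = r: opens ∋ x are {q, r, s, t}; each meets A ∖ {r}, so x IS a limit point.
  x = s: open {s} ∋ x has {s} ∩ (A ∖ {s}) = ∅, so x is NOT a limit point.
  x = t: opens ∋ x are {q, r, s, t}; each meets A ∖ {t}, so x IS a limit point.
Collecting: A' = {q, r, t}.


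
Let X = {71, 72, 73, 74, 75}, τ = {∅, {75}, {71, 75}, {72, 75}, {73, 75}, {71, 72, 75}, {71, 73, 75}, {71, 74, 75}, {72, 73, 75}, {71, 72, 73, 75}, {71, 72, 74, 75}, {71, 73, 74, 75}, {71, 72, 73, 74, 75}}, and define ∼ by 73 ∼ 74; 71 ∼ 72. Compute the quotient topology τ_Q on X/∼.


X/∼ = {[71=72], [73=74], [75]}; |τ_Q| = 4.

Equivalence classes: [71=72], [73=74], [75].
Quotient map π: X → X/∼ sends 71 ↦ [71=72], 72 ↦ [71=72], 73 ↦ [73=74], 74 ↦ [73=74], 75 ↦ [75].
For each subset V ⊆ X/∼, compute π^{-1}(V) ⊆ X and check whether π^{-1}(V) ∈ τ. V is open in τ_Q iff π^{-1}(V) ∈ τ.
  V = {}: π^{-1}(V) = ∅ ∈ τ ✓.
  V = {[71=72]}: π^{-1}(V) = {71, 72} ∉ τ ✗.
  V = {[73=74]}: π^{-1}(V) = {73, 74} ∉ τ ✗.
  V = {[71=72], [73=74]}: π^{-1}(V) = {71, 72, 73, 74} ∉ τ ✗.
  V = {[75]}: π^{-1}(V) = {75} ∈ τ ✓.
  V = {[71=72], [75]}: π^{-1}(V) = {71, 72, 75} ∈ τ ✓.
  V = {[73=74], [75]}: π^{-1}(V) = {73, 74, 75} ∉ τ ✗.
  V = {[71=72], [73=74], [75]}: π^{-1}(V) = {71, 72, 73, 74, 75} ∈ τ ✓.
Open sets in the quotient: τ_Q = {{}, {[75]}, {[71=72], [75]}, {[71=72], [73=74], [75]}} (4 elements).


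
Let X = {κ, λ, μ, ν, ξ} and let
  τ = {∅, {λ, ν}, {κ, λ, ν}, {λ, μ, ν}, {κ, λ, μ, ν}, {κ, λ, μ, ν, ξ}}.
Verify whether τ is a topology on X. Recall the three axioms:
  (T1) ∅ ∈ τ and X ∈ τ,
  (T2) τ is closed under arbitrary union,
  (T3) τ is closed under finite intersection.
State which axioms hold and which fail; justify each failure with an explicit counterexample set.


τ IS a topology on X.

Axiom (T1): ∅ ∈ τ? Yes; X ∈ τ? Yes.
Axiom (T2/T3): check pairwise unions and intersections of members of τ.
All pairwise intersections and unions checked — each lies in τ. Therefore τ satisfies (T1), (T2), (T3): it IS a topology on X.


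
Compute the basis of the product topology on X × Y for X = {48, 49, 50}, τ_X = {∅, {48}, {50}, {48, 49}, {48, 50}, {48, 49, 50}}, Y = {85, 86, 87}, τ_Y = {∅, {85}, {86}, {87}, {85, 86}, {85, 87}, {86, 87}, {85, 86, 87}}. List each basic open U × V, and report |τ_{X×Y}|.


Basis B = {∅ × ∅, {48} × {85}, {48} × {86}, {48} × {87}, {50} × {85}, {50} × {86}, {50} × {87}, {48} × {85, 86}, {48} × {85, 87}, {48, 49} × {85}, {48, 50} × {85}, {48} × {86, 87}, {48, 49} × {86}, {48, 50} × {86}, {48, 49} × {87}, {48, 50} × {87}, {50} × {85, 86}, {50} × {85, 87}, {50} × {86, 87}, {48} × {85, 86, 87}, {48, 49, 50} × {85}, {48, 49, 50} × {86}, {48, 49, 50} × {87}, {50} × {85, 86, 87}, {48, 49} × {85, 86}, {48, 50} × {85, 86}, {48, 49} × {85, 87}, {48, 50} × {85, 87}, {48, 49} × {86, 87}, {48, 50} × {86, 87}, {48, 49} × {85, 86, 87}, {48, 50} × {85, 86, 87}, {48, 49, 50} × {85, 86}, {48, 49, 50} × {85, 87}, {48, 49, 50} × {86, 87}, {48, 49, 50} × {85, 86, 87}}; |τ_{X×Y}| = 216.

Enumerate products U × V with U ∈ τ_X, V ∈ τ_Y (deduplicated):
  ∅ × ∅ = {} (∅)
  {48} × {85} = {(48,85)}
  {48} × {86} = {(48,86)}
  {48} × {87} = {(48,87)}
  {50} × {85} = {(50,85)}
  {50} × {86} = {(50,86)}
  {50} × {87} = {(50,87)}
  {48} × {85, 86} = {(48,85), (48,86)}
  {48} × {85, 87} = {(48,85), (48,87)}
  {48, 49} × {85} = {(48,85), (49,85)}
  {48, 50} × {85} = {(48,85), (50,85)}
  {48} × {86, 87} = {(48,86), (48,87)}
  {48, 49} × {86} = {(48,86), (49,86)}
  {48, 50} × {86} = {(48,86), (50,86)}
  {48, 49} × {87} = {(48,87), (49,87)}
  {48, 50} × {87} = {(48,87), (50,87)}
  {50} × {85, 86} = {(50,85), (50,86)}
  {50} × {85, 87} = {(50,85), (50,87)}
  {50} × {86, 87} = {(50,86), (50,87)}
  {48} × {85, 86, 87} = {(48,85), (48,86), (48,87)}
  {48, 49, 50} × {85} = {(48,85), (49,85), (50,85)}
  {48, 49, 50} × {86} = {(48,86), (49,86), (50,86)}
  {48, 49, 50} × {87} = {(48,87), (49,87), (50,87)}
  {50} × {85, 86, 87} = {(50,85), (50,86), (50,87)}
  {48, 49} × {85, 86} = {(48,85), (48,86), (49,85), (49,86)}
  {48, 50} × {85, 86} = {(48,85), (48,86), (50,85), (50,86)}
  {48, 49} × {85, 87} = {(48,85), (48,87), (49,85), (49,87)}
  {48, 50} × {85, 87} = {(48,85), (48,87), (50,85), (50,87)}
  {48, 49} × {86, 87} = {(48,86), (48,87), (49,86), (49,87)}
  {48, 50} × {86, 87} = {(48,86), (48,87), (50,86), (50,87)}
  {48, 49} × {85, 86, 87} = {(48,85), (48,86), (48,87), (49,85), (49,86), (49,87)}
  {48, 50} × {85, 86, 87} = {(48,85), (48,86), (48,87), (50,85), (50,86), (50,87)}
  {48, 49, 50} × {85, 86} = {(48,85), (48,86), (49,85), (49,86), (50,85), (50,86)}
  {48, 49, 50} × {85, 87} = {(48,85), (48,87), (49,85), (49,87), (50,85), (50,87)}
  {48, 49, 50} × {86, 87} = {(48,86), (48,87), (49,86), (49,87), (50,86), (50,87)}
  {48, 49, 50} × {85, 86, 87} = {(48,85), (48,86), (48,87), (49,85), (49,86), (49,87), (50,85), (50,86), (50,87)}
These 36 distinct sets form the basis B.
Close under arbitrary unions to get τ_{X×Y}; counting gives |τ_{X×Y}| = 216.


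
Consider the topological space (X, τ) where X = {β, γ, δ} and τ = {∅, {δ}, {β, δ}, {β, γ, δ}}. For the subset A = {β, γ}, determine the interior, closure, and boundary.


int(A) = ∅, cl(A) = {β, γ}, ∂A = {β, γ}.

Closed sets in (X, τ) are complements of opens:
  closed(X, τ) = {∅, {γ}, {β, γ}, {β, γ, δ}}.
int(A) = ⋃ {U ∈ τ : U ⊆ A}. Opens contained in A: ∅.
Taking the union of these: int(A) = ∅.
cl(A) = ⋂ {C closed : A ⊆ C}. Closed sets containing A: {β, γ}, {β, γ, δ}.
Intersecting these: cl(A) = {β, γ}.
∂A = cl(A) ∖ int(A) = {β, γ} ∖ ∅ = {β, γ}.


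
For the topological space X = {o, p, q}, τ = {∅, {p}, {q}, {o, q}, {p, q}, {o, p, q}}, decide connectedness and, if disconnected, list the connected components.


(X, τ) is disconnected; components = [{p}, {o, q}].

Find clopen sets (U ∈ τ with X ∖ U ∈ τ):
  U = ∅, X ∖ U = {o, p, q} — both open, so U is clopen.
  U = {p}, X ∖ U = {o, q} — both open, so U is clopen.
  U = {o, q}, X ∖ U = {p} — both open, so U is clopen.
  U = {o, p, q}, X ∖ U = ∅ — both open, so U is clopen.
Nontrivial clopen(s) exist: e.g. {p}. So (X, τ) is disconnected.
Compute connected components by grouping points that agree on all clopens:
  component: {p}
  component: {o, q}


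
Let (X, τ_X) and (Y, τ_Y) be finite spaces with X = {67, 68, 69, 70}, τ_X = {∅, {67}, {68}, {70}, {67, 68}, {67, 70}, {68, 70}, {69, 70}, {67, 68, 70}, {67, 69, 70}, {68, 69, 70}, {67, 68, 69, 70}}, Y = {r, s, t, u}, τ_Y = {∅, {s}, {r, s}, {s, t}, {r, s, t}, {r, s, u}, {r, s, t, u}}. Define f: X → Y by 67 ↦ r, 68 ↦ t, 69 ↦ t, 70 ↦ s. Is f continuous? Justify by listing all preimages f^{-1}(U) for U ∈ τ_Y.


f IS continuous.

Compute f^{-1}(U) for each U ∈ τ_Y:
  U = ∅: f^{-1}(U) = ∅ ∈ τ_X ✓.
  U = {s}: f^{-1}(U) = {70} ∈ τ_X ✓.
  U = {r, s}: f^{-1}(U) = {67, 70} ∈ τ_X ✓.
  U = {s, t}: f^{-1}(U) = {68, 69, 70} ∈ τ_X ✓.
  U = {r, s, t}: f^{-1}(U) = {67, 68, 69, 70} ∈ τ_X ✓.
  U = {r, s, u}: f^{-1}(U) = {67, 70} ∈ τ_X ✓.
  U = {r, s, t, u}: f^{-1}(U) = {67, 68, 69, 70} ∈ τ_X ✓.
Every preimage lies in τ_X, so f IS continuous.


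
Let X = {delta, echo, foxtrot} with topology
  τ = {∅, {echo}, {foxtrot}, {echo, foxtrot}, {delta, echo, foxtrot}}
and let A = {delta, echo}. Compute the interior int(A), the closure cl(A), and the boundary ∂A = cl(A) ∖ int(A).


int(A) = {echo}, cl(A) = {delta, echo}, ∂A = {delta}.

Closed sets in (X, τ) are complements of opens:
  closed(X, τ) = {∅, {delta}, {delta, echo}, {delta, foxtrot}, {delta, echo, foxtrot}}.
int(A) = ⋃ {U ∈ τ : U ⊆ A}. Opens contained in A: ∅, {echo}.
Taking the union of these: int(A) = {echo}.
cl(A) = ⋂ {C closed : A ⊆ C}. Closed sets containing A: {delta, echo}, {delta, echo, foxtrot}.
Intersecting these: cl(A) = {delta, echo}.
∂A = cl(A) ∖ int(A) = {delta, echo} ∖ {echo} = {delta}.


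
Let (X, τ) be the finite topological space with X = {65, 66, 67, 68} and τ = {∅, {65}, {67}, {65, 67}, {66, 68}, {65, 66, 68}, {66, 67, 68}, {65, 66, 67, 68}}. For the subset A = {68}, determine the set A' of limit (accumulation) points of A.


A' = {66}

For each x ∈ X, list the open sets U ∈ τ with x ∈ U, then check whether U ∩ (A ∖ {x}) ≠ ∅ for every such U.
  x = 65: open {65} ∋ x has {65} ∩ (A ∖ {65}) = ∅, so x is NOT a limit point.
  x = 66: opens ∋ x are {66, 68}, {65, 66, 68}, {66, 67, 68}, {65, 66, 67, 68}; each meets A ∖ {66}, so x IS a limit point.
  x = 67: open {67} ∋ x has {67} ∩ (A ∖ {67}) = ∅, so x is NOT a limit point.
  x = 68: open {66, 68} ∋ x has {66, 68} ∩ (A ∖ {68}) = ∅, so x is NOT a limit point.
Collecting: A' = {66}.


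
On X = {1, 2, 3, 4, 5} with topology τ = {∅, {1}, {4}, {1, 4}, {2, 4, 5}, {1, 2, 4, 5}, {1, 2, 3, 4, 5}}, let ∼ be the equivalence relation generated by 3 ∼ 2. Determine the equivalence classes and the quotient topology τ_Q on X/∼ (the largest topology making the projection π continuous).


X/∼ = {[1], [2=3], [4], [5]}; |τ_Q| = 5.

Equivalence classes: [1], [2=3], [4], [5].
Quotient map π: X → X/∼ sends 1 ↦ [1], 2 ↦ [2=3], 3 ↦ [2=3], 4 ↦ [4], 5 ↦ [5].
For each subset V ⊆ X/∼, compute π^{-1}(V) ⊆ X and check whether π^{-1}(V) ∈ τ. V is open in τ_Q iff π^{-1}(V) ∈ τ.
  V = {}: π^{-1}(V) = ∅ ∈ τ ✓.
  V = {[1]}: π^{-1}(V) = {1} ∈ τ ✓.
  V = {[2=3]}: π^{-1}(V) = {2, 3} ∉ τ ✗.
  V = {[1], [2=3]}: π^{-1}(V) = {1, 2, 3} ∉ τ ✗.
  V = {[4]}: π^{-1}(V) = {4} ∈ τ ✓.
  V = {[1], [4]}: π^{-1}(V) = {1, 4} ∈ τ ✓.
  V = {[2=3], [4]}: π^{-1}(V) = {2, 3, 4} ∉ τ ✗.
  V = {[1], [2=3], [4]}: π^{-1}(V) = {1, 2, 3, 4} ∉ τ ✗.
  V = {[5]}: π^{-1}(V) = {5} ∉ τ ✗.
  V = {[1], [5]}: π^{-1}(V) = {1, 5} ∉ τ ✗.
  V = {[2=3], [5]}: π^{-1}(V) = {2, 3, 5} ∉ τ ✗.
  V = {[1], [2=3], [5]}: π^{-1}(V) = {1, 2, 3, 5} ∉ τ ✗.
  V = {[4], [5]}: π^{-1}(V) = {4, 5} ∉ τ ✗.
  V = {[1], [4], [5]}: π^{-1}(V) = {1, 4, 5} ∉ τ ✗.
  V = {[2=3], [4], [5]}: π^{-1}(V) = {2, 3, 4, 5} ∉ τ ✗.
  V = {[1], [2=3], [4], [5]}: π^{-1}(V) = {1, 2, 3, 4, 5} ∈ τ ✓.
Open sets in the quotient: τ_Q = {{}, {[1]}, {[4]}, {[1], [4]}, {[1], [2=3], [4], [5]}} (5 elements).


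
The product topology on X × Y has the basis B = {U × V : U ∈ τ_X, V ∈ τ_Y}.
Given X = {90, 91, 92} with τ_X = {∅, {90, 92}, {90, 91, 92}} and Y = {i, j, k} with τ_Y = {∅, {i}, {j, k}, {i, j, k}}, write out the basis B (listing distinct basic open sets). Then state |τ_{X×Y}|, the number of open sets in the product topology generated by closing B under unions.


Basis B = {∅ × ∅, {90, 92} × {i}, {90, 91, 92} × {i}, {90, 92} × {j, k}, {90, 92} × {i, j, k}, {90, 91, 92} × {j, k}, {90, 91, 92} × {i, j, k}}; |τ_{X×Y}| = 9.

Enumerate products U × V with U ∈ τ_X, V ∈ τ_Y (deduplicated):
  ∅ × ∅ = {} (∅)
  {90, 92} × {i} = {(90,i), (92,i)}
  {90, 91, 92} × {i} = {(90,i), (91,i), (92,i)}
  {90, 92} × {j, k} = {(90,j), (90,k), (92,j), (92,k)}
  {90, 92} × {i, j, k} = {(90,i), (90,j), (90,k), (92,i), (92,j), (92,k)}
  {90, 91, 92} × {j, k} = {(90,j), (90,k), (91,j), (91,k), (92,j), (92,k)}
  {90, 91, 92} × {i, j, k} = {(90,i), (90,j), (90,k), (91,i), (91,j), (91,k), (92,i), (92,j), (92,k)}
These 7 distinct sets form the basis B.
Close under arbitrary unions to get τ_{X×Y}; counting gives |τ_{X×Y}| = 9.


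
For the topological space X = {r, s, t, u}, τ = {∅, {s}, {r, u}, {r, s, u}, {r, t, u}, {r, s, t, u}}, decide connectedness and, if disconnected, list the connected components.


(X, τ) is disconnected; components = [{s}, {r, t, u}].

Find clopen sets (U ∈ τ with X ∖ U ∈ τ):
  U = ∅, X ∖ U = {r, s, t, u} — both open, so U is clopen.
  U = {s}, X ∖ U = {r, t, u} — both open, so U is clopen.
  U = {r, t, u}, X ∖ U = {s} — both open, so U is clopen.
  U = {r, s, t, u}, X ∖ U = ∅ — both open, so U is clopen.
Nontrivial clopen(s) exist: e.g. {s}. So (X, τ) is disconnected.
Compute connected components by grouping points that agree on all clopens:
  component: {s}
  component: {r, t, u}


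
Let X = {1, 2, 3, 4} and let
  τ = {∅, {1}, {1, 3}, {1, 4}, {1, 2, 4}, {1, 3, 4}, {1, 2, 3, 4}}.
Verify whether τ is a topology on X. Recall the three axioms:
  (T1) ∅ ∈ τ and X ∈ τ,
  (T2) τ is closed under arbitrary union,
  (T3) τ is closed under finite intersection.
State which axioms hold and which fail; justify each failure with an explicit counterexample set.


τ IS a topology on X.

Axiom (T1): ∅ ∈ τ? Yes; X ∈ τ? Yes.
Axiom (T2/T3): check pairwise unions and intersections of members of τ.
All pairwise intersections and unions checked — each lies in τ. Therefore τ satisfies (T1), (T2), (T3): it IS a topology on X.


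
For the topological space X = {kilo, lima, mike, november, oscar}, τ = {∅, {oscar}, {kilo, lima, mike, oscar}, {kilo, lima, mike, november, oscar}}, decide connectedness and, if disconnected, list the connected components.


(X, τ) is connected.

Find clopen sets (U ∈ τ with X ∖ U ∈ τ):
  U = ∅, X ∖ U = {kilo, lima, mike, november, oscar} — both open, so U is clopen.
  U = {kilo, lima, mike, november, oscar}, X ∖ U = ∅ — both open, so U is clopen.
Only trivial clopens (∅ and X) exist, so (X, τ) is connected.
Compute connected components by grouping points that agree on all clopens:
  component: {kilo, lima, mike, november, oscar}


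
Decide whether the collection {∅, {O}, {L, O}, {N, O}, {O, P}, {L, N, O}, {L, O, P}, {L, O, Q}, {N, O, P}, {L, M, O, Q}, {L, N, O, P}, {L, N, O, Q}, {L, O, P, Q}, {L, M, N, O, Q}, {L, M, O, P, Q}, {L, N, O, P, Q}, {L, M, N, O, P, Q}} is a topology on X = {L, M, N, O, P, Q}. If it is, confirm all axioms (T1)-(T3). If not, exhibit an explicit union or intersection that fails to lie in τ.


τ IS a topology on X.

Axiom (T1): ∅ ∈ τ? Yes; X ∈ τ? Yes.
Axiom (T2/T3): check pairwise unions and intersections of members of τ.
All pairwise intersections and unions checked — each lies in τ. Therefore τ satisfies (T1), (T2), (T3): it IS a topology on X.


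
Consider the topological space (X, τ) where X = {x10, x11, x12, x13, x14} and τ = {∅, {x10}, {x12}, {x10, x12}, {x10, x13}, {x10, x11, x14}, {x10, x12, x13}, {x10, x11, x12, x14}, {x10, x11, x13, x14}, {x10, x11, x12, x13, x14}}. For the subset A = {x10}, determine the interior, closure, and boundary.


int(A) = {x10}, cl(A) = {x10, x11, x13, x14}, ∂A = {x11, x13, x14}.

Closed sets in (X, τ) are complements of opens:
  closed(X, τ) = {∅, {x12}, {x13}, {x11, x14}, {x12, x13}, {x11, x12, x14}, {x11, x13, x14}, {x10, x11, x13, x14}, {x11, x12, x13, x14}, {x10, x11, x12, x13, x14}}.
int(A) = ⋃ {U ∈ τ : U ⊆ A}. Opens contained in A: ∅, {x10}.
Taking the union of these: int(A) = {x10}.
cl(A) = ⋂ {C closed : A ⊆ C}. Closed sets containing A: {x10, x11, x13, x14}, {x10, x11, x12, x13, x14}.
Intersecting these: cl(A) = {x10, x11, x13, x14}.
∂A = cl(A) ∖ int(A) = {x10, x11, x13, x14} ∖ {x10} = {x11, x13, x14}.


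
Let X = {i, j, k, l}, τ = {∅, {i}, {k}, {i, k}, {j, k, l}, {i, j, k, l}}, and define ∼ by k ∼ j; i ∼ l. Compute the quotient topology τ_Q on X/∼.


X/∼ = {[i=l], [j=k]}; |τ_Q| = 2.

Equivalence classes: [i=l], [j=k].
Quotient map π: X → X/∼ sends i ↦ [i=l], j ↦ [j=k], k ↦ [j=k], l ↦ [i=l].
For each subset V ⊆ X/∼, compute π^{-1}(V) ⊆ X and check whether π^{-1}(V) ∈ τ. V is open in τ_Q iff π^{-1}(V) ∈ τ.
  V = {}: π^{-1}(V) = ∅ ∈ τ ✓.
  V = {[i=l]}: π^{-1}(V) = {i, l} ∉ τ ✗.
  V = {[j=k]}: π^{-1}(V) = {j, k} ∉ τ ✗.
  V = {[i=l], [j=k]}: π^{-1}(V) = {i, j, k, l} ∈ τ ✓.
Open sets in the quotient: τ_Q = {{}, {[i=l], [j=k]}} (2 elements).


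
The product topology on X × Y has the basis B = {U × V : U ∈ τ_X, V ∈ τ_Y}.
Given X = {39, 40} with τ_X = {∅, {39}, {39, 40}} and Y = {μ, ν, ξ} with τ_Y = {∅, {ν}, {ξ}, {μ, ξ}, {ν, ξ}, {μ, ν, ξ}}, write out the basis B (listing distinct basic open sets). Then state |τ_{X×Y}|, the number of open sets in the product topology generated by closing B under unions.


Basis B = {∅ × ∅, {39} × {ν}, {39} × {ξ}, {39} × {μ, ξ}, {39} × {ν, ξ}, {39, 40} × {ν}, {39, 40} × {ξ}, {39} × {μ, ν, ξ}, {39, 40} × {μ, ξ}, {39, 40} × {ν, ξ}, {39, 40} × {μ, ν, ξ}}; |τ_{X×Y}| = 18.

Enumerate products U × V with U ∈ τ_X, V ∈ τ_Y (deduplicated):
  ∅ × ∅ = {} (∅)
  {39} × {ν} = {(39,ν)}
  {39} × {ξ} = {(39,ξ)}
  {39} × {μ, ξ} = {(39,μ), (39,ξ)}
  {39} × {ν, ξ} = {(39,ν), (39,ξ)}
  {39, 40} × {ν} = {(39,ν), (40,ν)}
  {39, 40} × {ξ} = {(39,ξ), (40,ξ)}
  {39} × {μ, ν, ξ} = {(39,μ), (39,ν), (39,ξ)}
  {39, 40} × {μ, ξ} = {(39,μ), (39,ξ), (40,μ), (40,ξ)}
  {39, 40} × {ν, ξ} = {(39,ν), (39,ξ), (40,ν), (40,ξ)}
  {39, 40} × {μ, ν, ξ} = {(39,μ), (39,ν), (39,ξ), (40,μ), (40,ν), (40,ξ)}
These 11 distinct sets form the basis B.
Close under arbitrary unions to get τ_{X×Y}; counting gives |τ_{X×Y}| = 18.


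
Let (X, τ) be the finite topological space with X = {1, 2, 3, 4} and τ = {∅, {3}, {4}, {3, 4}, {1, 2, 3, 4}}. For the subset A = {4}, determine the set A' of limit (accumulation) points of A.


A' = {1, 2}

For each x ∈ X, list the open sets U ∈ τ with x ∈ U, then check whether U ∩ (A ∖ {x}) ≠ ∅ for every such U.
  x = 1: opens ∋ x are {1, 2, 3, 4}; each meets A ∖ {1}, so x IS a limit point.
  x = 2: opens ∋ x are {1, 2, 3, 4}; each meets A ∖ {2}, so x IS a limit point.
  x = 3: open {3} ∋ x has {3} ∩ (A ∖ {3}) = ∅, so x is NOT a limit point.
  x = 4: open {4} ∋ x has {4} ∩ (A ∖ {4}) = ∅, so x is NOT a limit point.
Collecting: A' = {1, 2}.


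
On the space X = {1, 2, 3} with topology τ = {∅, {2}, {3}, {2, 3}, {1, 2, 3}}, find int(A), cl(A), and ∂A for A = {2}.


int(A) = {2}, cl(A) = {1, 2}, ∂A = {1}.

Closed sets in (X, τ) are complements of opens:
  closed(X, τ) = {∅, {1}, {1, 2}, {1, 3}, {1, 2, 3}}.
int(A) = ⋃ {U ∈ τ : U ⊆ A}. Opens contained in A: ∅, {2}.
Taking the union of these: int(A) = {2}.
cl(A) = ⋂ {C closed : A ⊆ C}. Closed sets containing A: {1, 2}, {1, 2, 3}.
Intersecting these: cl(A) = {1, 2}.
∂A = cl(A) ∖ int(A) = {1, 2} ∖ {2} = {1}.


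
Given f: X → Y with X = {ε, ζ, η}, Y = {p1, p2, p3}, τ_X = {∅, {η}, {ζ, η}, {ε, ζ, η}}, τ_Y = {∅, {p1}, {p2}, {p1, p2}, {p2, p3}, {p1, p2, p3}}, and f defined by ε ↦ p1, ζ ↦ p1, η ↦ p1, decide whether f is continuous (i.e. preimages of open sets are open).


f IS continuous.

Compute f^{-1}(U) for each U ∈ τ_Y:
  U = ∅: f^{-1}(U) = ∅ ∈ τ_X ✓.
  U = {p1}: f^{-1}(U) = {ε, ζ, η} ∈ τ_X ✓.
  U = {p2}: f^{-1}(U) = ∅ ∈ τ_X ✓.
  U = {p1, p2}: f^{-1}(U) = {ε, ζ, η} ∈ τ_X ✓.
  U = {p2, p3}: f^{-1}(U) = ∅ ∈ τ_X ✓.
  U = {p1, p2, p3}: f^{-1}(U) = {ε, ζ, η} ∈ τ_X ✓.
Every preimage lies in τ_X, so f IS continuous.


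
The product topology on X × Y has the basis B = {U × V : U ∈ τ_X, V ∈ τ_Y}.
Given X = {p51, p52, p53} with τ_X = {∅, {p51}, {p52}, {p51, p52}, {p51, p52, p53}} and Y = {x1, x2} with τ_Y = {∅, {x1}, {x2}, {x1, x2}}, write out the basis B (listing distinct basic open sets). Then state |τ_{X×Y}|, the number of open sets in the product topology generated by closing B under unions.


Basis B = {∅ × ∅, {p51} × {x1}, {p51} × {x2}, {p52} × {x1}, {p52} × {x2}, {p51} × {x1, x2}, {p51, p52} × {x1}, {p51, p52} × {x2}, {p52} × {x1, x2}, {p51, p52, p53} × {x1}, {p51, p52, p53} × {x2}, {p51, p52} × {x1, x2}, {p51, p52, p53} × {x1, x2}}; |τ_{X×Y}| = 25.

Enumerate products U × V with U ∈ τ_X, V ∈ τ_Y (deduplicated):
  ∅ × ∅ = {} (∅)
  {p51} × {x1} = {(p51,x1)}
  {p51} × {x2} = {(p51,x2)}
  {p52} × {x1} = {(p52,x1)}
  {p52} × {x2} = {(p52,x2)}
  {p51} × {x1, x2} = {(p51,x1), (p51,x2)}
  {p51, p52} × {x1} = {(p51,x1), (p52,x1)}
  {p51, p52} × {x2} = {(p51,x2), (p52,x2)}
  {p52} × {x1, x2} = {(p52,x1), (p52,x2)}
  {p51, p52, p53} × {x1} = {(p51,x1), (p52,x1), (p53,x1)}
  {p51, p52, p53} × {x2} = {(p51,x2), (p52,x2), (p53,x2)}
  {p51, p52} × {x1, x2} = {(p51,x1), (p51,x2), (p52,x1), (p52,x2)}
  {p51, p52, p53} × {x1, x2} = {(p51,x1), (p51,x2), (p52,x1), (p52,x2), (p53,x1), (p53,x2)}
These 13 distinct sets form the basis B.
Close under arbitrary unions to get τ_{X×Y}; counting gives |τ_{X×Y}| = 25.


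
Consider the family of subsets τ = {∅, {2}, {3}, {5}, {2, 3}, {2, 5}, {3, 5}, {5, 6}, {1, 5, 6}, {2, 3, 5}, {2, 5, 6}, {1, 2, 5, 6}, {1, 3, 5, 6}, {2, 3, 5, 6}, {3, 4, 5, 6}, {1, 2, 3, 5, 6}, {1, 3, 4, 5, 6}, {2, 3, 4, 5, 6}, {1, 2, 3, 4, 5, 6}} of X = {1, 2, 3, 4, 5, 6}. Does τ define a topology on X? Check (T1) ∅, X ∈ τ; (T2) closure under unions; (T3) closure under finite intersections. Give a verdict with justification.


τ is NOT a topology on X.

Axiom (T1): ∅ ∈ τ? Yes; X ∈ τ? Yes.
Axiom (T2/T3): check pairwise unions and intersections of members of τ.
Counterexample for (T2): {3} ∪ {5, 6} = {3, 5, 6} ∉ τ. Therefore τ is NOT a topology.


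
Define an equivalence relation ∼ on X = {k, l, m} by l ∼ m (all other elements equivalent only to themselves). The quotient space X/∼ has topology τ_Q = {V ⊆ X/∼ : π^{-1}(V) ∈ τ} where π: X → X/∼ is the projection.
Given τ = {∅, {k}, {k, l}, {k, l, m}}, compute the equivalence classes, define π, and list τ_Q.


X/∼ = {[k], [l=m]}; |τ_Q| = 3.

Equivalence classes: [k], [l=m].
Quotient map π: X → X/∼ sends k ↦ [k], l ↦ [l=m], m ↦ [l=m].
For each subset V ⊆ X/∼, compute π^{-1}(V) ⊆ X and check whether π^{-1}(V) ∈ τ. V is open in τ_Q iff π^{-1}(V) ∈ τ.
  V = {}: π^{-1}(V) = ∅ ∈ τ ✓.
  V = {[k]}: π^{-1}(V) = {k} ∈ τ ✓.
  V = {[l=m]}: π^{-1}(V) = {l, m} ∉ τ ✗.
  V = {[k], [l=m]}: π^{-1}(V) = {k, l, m} ∈ τ ✓.
Open sets in the quotient: τ_Q = {{}, {[k]}, {[k], [l=m]}} (3 elements).


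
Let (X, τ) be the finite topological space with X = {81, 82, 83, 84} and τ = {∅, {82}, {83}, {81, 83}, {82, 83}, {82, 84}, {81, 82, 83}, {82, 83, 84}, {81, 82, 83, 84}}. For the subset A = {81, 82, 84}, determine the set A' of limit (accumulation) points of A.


A' = {84}

For each x ∈ X, list the open sets U ∈ τ with x ∈ U, then check whether U ∩ (A ∖ {x}) ≠ ∅ for every such U.
  x = 81: open {81, 83} ∋ x has {81, 83} ∩ (A ∖ {81}) = ∅, so x is NOT a limit point.
  x = 82: open {82} ∋ x has {82} ∩ (A ∖ {82}) = ∅, so x is NOT a limit point.
  x = 83: open {83} ∋ x has {83} ∩ (A ∖ {83}) = ∅, so x is NOT a limit point.
  x = 84: opens ∋ x are {82, 84}, {82, 83, 84}, {81, 82, 83, 84}; each meets A ∖ {84}, so x IS a limit point.
Collecting: A' = {84}.


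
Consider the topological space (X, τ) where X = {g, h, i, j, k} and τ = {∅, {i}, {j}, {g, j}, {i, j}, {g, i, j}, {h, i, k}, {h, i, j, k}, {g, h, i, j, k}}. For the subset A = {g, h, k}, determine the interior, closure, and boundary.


int(A) = ∅, cl(A) = {g, h, k}, ∂A = {g, h, k}.

Closed sets in (X, τ) are complements of opens:
  closed(X, τ) = {∅, {g}, {g, j}, {h, k}, {g, h, k}, {h, i, k}, {g, h, i, k}, {g, h, j, k}, {g, h, i, j, k}}.
int(A) = ⋃ {U ∈ τ : U ⊆ A}. Opens contained in A: ∅.
Taking the union of these: int(A) = ∅.
cl(A) = ⋂ {C closed : A ⊆ C}. Closed sets containing A: {g, h, k}, {g, h, i, k}, {g, h, j, k}, {g, h, i, j, k}.
Intersecting these: cl(A) = {g, h, k}.
∂A = cl(A) ∖ int(A) = {g, h, k} ∖ ∅ = {g, h, k}.


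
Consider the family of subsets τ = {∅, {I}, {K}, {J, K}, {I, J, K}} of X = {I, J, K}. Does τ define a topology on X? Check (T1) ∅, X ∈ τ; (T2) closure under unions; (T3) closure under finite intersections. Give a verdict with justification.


τ is NOT a topology on X.

Axiom (T1): ∅ ∈ τ? Yes; X ∈ τ? Yes.
Axiom (T2/T3): check pairwise unions and intersections of members of τ.
Counterexample for (T2): {I} ∪ {K} = {I, K} ∉ τ. Therefore τ is NOT a topology.


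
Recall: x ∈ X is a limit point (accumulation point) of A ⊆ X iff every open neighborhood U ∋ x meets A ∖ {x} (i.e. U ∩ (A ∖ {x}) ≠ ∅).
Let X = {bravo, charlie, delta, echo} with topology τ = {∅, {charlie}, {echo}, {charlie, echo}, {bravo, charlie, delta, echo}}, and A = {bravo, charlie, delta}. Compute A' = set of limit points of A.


A' = {bravo, delta}

For each x ∈ X, list the open sets U ∈ τ with x ∈ U, then check whether U ∩ (A ∖ {x}) ≠ ∅ for every such U.
  x = bravo: opens ∋ x are {bravo, charlie, delta, echo}; each meets A ∖ {bravo}, so x IS a limit point.
  x = charlie: open {charlie} ∋ x has {charlie} ∩ (A ∖ {charlie}) = ∅, so x is NOT a limit point.
  x = delta: opens ∋ x are {bravo, charlie, delta, echo}; each meets A ∖ {delta}, so x IS a limit point.
  x = echo: open {echo} ∋ x has {echo} ∩ (A ∖ {echo}) = ∅, so x is NOT a limit point.
Collecting: A' = {bravo, delta}.


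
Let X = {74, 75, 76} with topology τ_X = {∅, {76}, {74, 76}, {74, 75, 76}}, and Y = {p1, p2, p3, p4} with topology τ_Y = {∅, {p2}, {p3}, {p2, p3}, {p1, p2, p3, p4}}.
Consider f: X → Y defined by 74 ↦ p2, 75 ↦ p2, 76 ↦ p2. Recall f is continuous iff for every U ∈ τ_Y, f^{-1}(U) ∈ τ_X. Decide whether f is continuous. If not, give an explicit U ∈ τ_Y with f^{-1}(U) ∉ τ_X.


f IS continuous.

Compute f^{-1}(U) for each U ∈ τ_Y:
  U = ∅: f^{-1}(U) = ∅ ∈ τ_X ✓.
  U = {p2}: f^{-1}(U) = {74, 75, 76} ∈ τ_X ✓.
  U = {p3}: f^{-1}(U) = ∅ ∈ τ_X ✓.
  U = {p2, p3}: f^{-1}(U) = {74, 75, 76} ∈ τ_X ✓.
  U = {p1, p2, p3, p4}: f^{-1}(U) = {74, 75, 76} ∈ τ_X ✓.
Every preimage lies in τ_X, so f IS continuous.


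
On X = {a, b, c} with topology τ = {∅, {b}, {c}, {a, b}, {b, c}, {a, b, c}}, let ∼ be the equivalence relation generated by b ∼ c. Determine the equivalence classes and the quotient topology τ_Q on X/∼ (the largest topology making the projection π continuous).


X/∼ = {[a], [b=c]}; |τ_Q| = 3.

Equivalence classes: [a], [b=c].
Quotient map π: X → X/∼ sends a ↦ [a], b ↦ [b=c], c ↦ [b=c].
For each subset V ⊆ X/∼, compute π^{-1}(V) ⊆ X and check whether π^{-1}(V) ∈ τ. V is open in τ_Q iff π^{-1}(V) ∈ τ.
  V = {}: π^{-1}(V) = ∅ ∈ τ ✓.
  V = {[a]}: π^{-1}(V) = {a} ∉ τ ✗.
  V = {[b=c]}: π^{-1}(V) = {b, c} ∈ τ ✓.
  V = {[a], [b=c]}: π^{-1}(V) = {a, b, c} ∈ τ ✓.
Open sets in the quotient: τ_Q = {{}, {[b=c]}, {[a], [b=c]}} (3 elements).


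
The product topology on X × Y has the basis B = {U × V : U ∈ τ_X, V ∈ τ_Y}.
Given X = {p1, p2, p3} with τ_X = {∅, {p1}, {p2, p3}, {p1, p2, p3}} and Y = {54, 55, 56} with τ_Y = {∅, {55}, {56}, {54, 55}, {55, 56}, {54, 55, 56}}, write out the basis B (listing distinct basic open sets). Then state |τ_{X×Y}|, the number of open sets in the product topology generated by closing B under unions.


Basis B = {∅ × ∅, {p1} × {55}, {p1} × {56}, {p1} × {54, 55}, {p1} × {55, 56}, {p2, p3} × {55}, {p2, p3} × {56}, {p1} × {54, 55, 56}, {p1, p2, p3} × {55}, {p1, p2, p3} × {56}, {p2, p3} × {54, 55}, {p2, p3} × {55, 56}, {p1, p2, p3} × {54, 55}, {p1, p2, p3} × {55, 56}, {p2, p3} × {54, 55, 56}, {p1, p2, p3} × {54, 55, 56}}; |τ_{X×Y}| = 36.

Enumerate products U × V with U ∈ τ_X, V ∈ τ_Y (deduplicated):
  ∅ × ∅ = {} (∅)
  {p1} × {55} = {(p1,55)}
  {p1} × {56} = {(p1,56)}
  {p1} × {54, 55} = {(p1,54), (p1,55)}
  {p1} × {55, 56} = {(p1,55), (p1,56)}
  {p2, p3} × {55} = {(p2,55), (p3,55)}
  {p2, p3} × {56} = {(p2,56), (p3,56)}
  {p1} × {54, 55, 56} = {(p1,54), (p1,55), (p1,56)}
  {p1, p2, p3} × {55} = {(p1,55), (p2,55), (p3,55)}
  {p1, p2, p3} × {56} = {(p1,56), (p2,56), (p3,56)}
  {p2, p3} × {54, 55} = {(p2,54), (p2,55), (p3,54), (p3,55)}
  {p2, p3} × {55, 56} = {(p2,55), (p2,56), (p3,55), (p3,56)}
  {p1, p2, p3} × {54, 55} = {(p1,54), (p1,55), (p2,54), (p2,55), (p3,54), (p3,55)}
  {p1, p2, p3} × {55, 56} = {(p1,55), (p1,56), (p2,55), (p2,56), (p3,55), (p3,56)}
  {p2, p3} × {54, 55, 56} = {(p2,54), (p2,55), (p2,56), (p3,54), (p3,55), (p3,56)}
  {p1, p2, p3} × {54, 55, 56} = {(p1,54), (p1,55), (p1,56), (p2,54), (p2,55), (p2,56), (p3,54), (p3,55), (p3,56)}
These 16 distinct sets form the basis B.
Close under arbitrary unions to get τ_{X×Y}; counting gives |τ_{X×Y}| = 36.


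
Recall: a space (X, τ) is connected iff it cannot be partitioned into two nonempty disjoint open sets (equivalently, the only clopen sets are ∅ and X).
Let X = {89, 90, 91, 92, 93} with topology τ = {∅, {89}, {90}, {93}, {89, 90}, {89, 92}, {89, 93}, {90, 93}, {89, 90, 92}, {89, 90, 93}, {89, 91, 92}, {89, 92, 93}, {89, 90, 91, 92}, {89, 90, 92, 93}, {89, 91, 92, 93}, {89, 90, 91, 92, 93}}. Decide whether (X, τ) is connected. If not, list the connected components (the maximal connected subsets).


(X, τ) is disconnected; components = [{90}, {93}, {89, 91, 92}].

Find clopen sets (U ∈ τ with X ∖ U ∈ τ):
  U = ∅, X ∖ U = {89, 90, 91, 92, 93} — both open, so U is clopen.
  U = {90}, X ∖ U = {89, 91, 92, 93} — both open, so U is clopen.
  U = {93}, X ∖ U = {89, 90, 91, 92} — both open, so U is clopen.
  U = {90, 93}, X ∖ U = {89, 91, 92} — both open, so U is clopen.
  U = {89, 91, 92}, X ∖ U = {90, 93} — both open, so U is clopen.
  U = {89, 90, 91, 92}, X ∖ U = {93} — both open, so U is clopen.
  U = {89, 91, 92, 93}, X ∖ U = {90} — both open, so U is clopen.
  U = {89, 90, 91, 92, 93}, X ∖ U = ∅ — both open, so U is clopen.
Nontrivial clopen(s) exist: e.g. {90}. So (X, τ) is disconnected.
Compute connected components by grouping points that agree on all clopens:
  component: {90}
  component: {93}
  component: {89, 91, 92}


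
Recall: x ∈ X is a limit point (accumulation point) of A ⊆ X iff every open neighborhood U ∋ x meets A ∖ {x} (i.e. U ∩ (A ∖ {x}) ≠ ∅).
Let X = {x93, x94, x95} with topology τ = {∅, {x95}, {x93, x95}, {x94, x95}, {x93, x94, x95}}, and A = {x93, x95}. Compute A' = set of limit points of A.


A' = {x93, x94}

For each x ∈ X, list the open sets U ∈ τ with x ∈ U, then check whether U ∩ (A ∖ {x}) ≠ ∅ for every such U.
  x = x93: opens ∋ x are {x93, x95}, {x93, x94, x95}; each meets A ∖ {x93}, so x IS a limit point.
  x = x94: opens ∋ x are {x94, x95}, {x93, x94, x95}; each meets A ∖ {x94}, so x IS a limit point.
  x = x95: open {x95} ∋ x has {x95} ∩ (A ∖ {x95}) = ∅, so x is NOT a limit point.
Collecting: A' = {x93, x94}.


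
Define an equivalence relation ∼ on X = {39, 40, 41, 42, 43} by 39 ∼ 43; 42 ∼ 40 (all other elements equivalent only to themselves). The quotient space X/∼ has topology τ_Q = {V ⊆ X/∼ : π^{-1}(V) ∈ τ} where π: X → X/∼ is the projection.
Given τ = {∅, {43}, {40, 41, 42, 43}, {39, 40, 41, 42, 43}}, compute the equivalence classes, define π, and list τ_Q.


X/∼ = {[39=43], [40=42], [41]}; |τ_Q| = 2.

Equivalence classes: [39=43], [40=42], [41].
Quotient map π: X → X/∼ sends 39 ↦ [39=43], 40 ↦ [40=42], 41 ↦ [41], 42 ↦ [40=42], 43 ↦ [39=43].
For each subset V ⊆ X/∼, compute π^{-1}(V) ⊆ X and check whether π^{-1}(V) ∈ τ. V is open in τ_Q iff π^{-1}(V) ∈ τ.
  V = {}: π^{-1}(V) = ∅ ∈ τ ✓.
  V = {[39=43]}: π^{-1}(V) = {39, 43} ∉ τ ✗.
  V = {[40=42]}: π^{-1}(V) = {40, 42} ∉ τ ✗.
  V = {[39=43], [40=42]}: π^{-1}(V) = {39, 40, 42, 43} ∉ τ ✗.
  V = {[41]}: π^{-1}(V) = {41} ∉ τ ✗.
  V = {[39=43], [41]}: π^{-1}(V) = {39, 41, 43} ∉ τ ✗.
  V = {[40=42], [41]}: π^{-1}(V) = {40, 41, 42} ∉ τ ✗.
  V = {[39=43], [40=42], [41]}: π^{-1}(V) = {39, 40, 41, 42, 43} ∈ τ ✓.
Open sets in the quotient: τ_Q = {{}, {[39=43], [40=42], [41]}} (2 elements).


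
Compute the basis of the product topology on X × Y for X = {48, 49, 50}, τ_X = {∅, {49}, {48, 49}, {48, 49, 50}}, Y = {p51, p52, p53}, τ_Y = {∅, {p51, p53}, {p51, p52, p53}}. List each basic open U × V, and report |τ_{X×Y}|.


Basis B = {∅ × ∅, {49} × {p51, p53}, {49} × {p51, p52, p53}, {48, 49} × {p51, p53}, {48, 49} × {p51, p52, p53}, {48, 49, 50} × {p51, p53}, {48, 49, 50} × {p51, p52, p53}}; |τ_{X×Y}| = 10.

Enumerate products U × V with U ∈ τ_X, V ∈ τ_Y (deduplicated):
  ∅ × ∅ = {} (∅)
  {49} × {p51, p53} = {(49,p51), (49,p53)}
  {49} × {p51, p52, p53} = {(49,p51), (49,p52), (49,p53)}
  {48, 49} × {p51, p53} = {(48,p51), (48,p53), (49,p51), (49,p53)}
  {48, 49} × {p51, p52, p53} = {(48,p51), (48,p52), (48,p53), (49,p51), (49,p52), (49,p53)}
  {48, 49, 50} × {p51, p53} = {(48,p51), (48,p53), (49,p51), (49,p53), (50,p51), (50,p53)}
  {48, 49, 50} × {p51, p52, p53} = {(48,p51), (48,p52), (48,p53), (49,p51), (49,p52), (49,p53), (50,p51), (50,p52), (50,p53)}
These 7 distinct sets form the basis B.
Close under arbitrary unions to get τ_{X×Y}; counting gives |τ_{X×Y}| = 10.
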